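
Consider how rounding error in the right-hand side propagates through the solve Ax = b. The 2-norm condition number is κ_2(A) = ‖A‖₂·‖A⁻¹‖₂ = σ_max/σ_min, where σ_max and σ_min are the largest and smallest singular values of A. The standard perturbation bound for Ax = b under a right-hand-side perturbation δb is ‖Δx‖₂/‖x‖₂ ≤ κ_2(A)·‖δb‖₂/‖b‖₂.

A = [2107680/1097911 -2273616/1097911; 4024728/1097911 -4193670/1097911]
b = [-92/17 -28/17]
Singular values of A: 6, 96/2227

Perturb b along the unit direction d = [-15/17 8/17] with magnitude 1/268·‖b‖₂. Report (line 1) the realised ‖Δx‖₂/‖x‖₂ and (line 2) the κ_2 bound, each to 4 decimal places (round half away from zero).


0.0053
0.5194

largest singular value 6, smallest 96/2227
condition number: 6 ÷ (96/2227) = 139.1875
perturbation bound = 139.1875·1/268 = 0.5194
solve Ax = b  →  x = [66.7342 64.4770]
‖b‖₂ = 5.6569 and ‖x‖₂ = 92.7941
with δb = [-0.0186 0.0099], A·Δx = δb → ‖Δx‖ = 0.4897
realised ‖Δx‖/‖x‖ = 0.0053
realised/bound (from unrounded values) ≈ 0.0102


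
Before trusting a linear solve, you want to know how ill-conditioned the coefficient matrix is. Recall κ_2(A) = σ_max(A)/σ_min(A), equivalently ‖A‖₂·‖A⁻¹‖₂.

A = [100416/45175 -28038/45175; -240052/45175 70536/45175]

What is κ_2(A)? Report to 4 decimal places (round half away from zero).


208.5000

M = AᵀA = [80128208/2415125 -23370144/2415125; -23370144/2415125 6818292/2415125]. tr(M)=695572/19321, det(M)=576/19321
λ_max, λ_min = (695572/19321 ± √483775891600/373301041)/2 = 36, 16/19321
κ = σ_max/σ_min = 6/(4/139) = 208.5000


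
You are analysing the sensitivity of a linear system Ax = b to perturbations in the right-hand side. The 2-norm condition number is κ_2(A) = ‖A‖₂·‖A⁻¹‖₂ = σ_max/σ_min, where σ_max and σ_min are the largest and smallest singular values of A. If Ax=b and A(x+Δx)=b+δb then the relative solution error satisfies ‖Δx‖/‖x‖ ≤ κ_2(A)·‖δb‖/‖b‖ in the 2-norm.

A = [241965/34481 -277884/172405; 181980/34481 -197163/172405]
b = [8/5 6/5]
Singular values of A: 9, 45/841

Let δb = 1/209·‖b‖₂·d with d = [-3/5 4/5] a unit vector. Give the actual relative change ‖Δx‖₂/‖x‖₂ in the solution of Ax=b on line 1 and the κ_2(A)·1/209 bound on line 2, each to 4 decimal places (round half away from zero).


0.8048
0.8048

largest singular value 9, smallest 45/841
κ_2(A) = 9 / (45/841) = 168.2000
bound on ‖Δx‖/‖x‖: κ·ε = 168.2000·1/209 = 0.8048
solve Ax = b  →  x = [0.2168 -0.0488]
‖b‖₂ = 2.0000 and ‖x‖₂ = 0.2222
δb = ε·‖b‖·d = [-0.0057 0.0077]; solving A·Δx = δb gives ‖Δx‖ = 0.1788
relative error = 0.8048
tightness: 0.8048 against a bound of 0.8048; the bound is attained (ratio 1)


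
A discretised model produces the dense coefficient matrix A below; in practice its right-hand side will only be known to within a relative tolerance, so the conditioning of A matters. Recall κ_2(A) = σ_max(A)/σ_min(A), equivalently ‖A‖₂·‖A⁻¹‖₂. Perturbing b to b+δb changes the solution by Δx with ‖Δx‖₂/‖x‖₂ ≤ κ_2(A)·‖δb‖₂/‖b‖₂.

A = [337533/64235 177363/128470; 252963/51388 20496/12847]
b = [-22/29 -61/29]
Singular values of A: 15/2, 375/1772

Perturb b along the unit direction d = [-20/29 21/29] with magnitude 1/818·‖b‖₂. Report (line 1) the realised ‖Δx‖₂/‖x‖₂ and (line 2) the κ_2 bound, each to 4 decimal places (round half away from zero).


largest singular value 15/2, smallest 375/1772
condition number: (15/2) ÷ (375/1772) = 35.4400
perturbation bound = 35.4400·1/818 = 0.0433
solve Ax = b  →  x = [1.0671 -4.6110]
2-norm of b is 2.2361; of x, 4.7329
re-solving with b+δb shifts x by Δx of norm 0.0129
realised ‖Δx‖/‖x‖ = 0.0027
realised/bound (from unrounded values) ≈ 0.0630

0.0027
0.0433


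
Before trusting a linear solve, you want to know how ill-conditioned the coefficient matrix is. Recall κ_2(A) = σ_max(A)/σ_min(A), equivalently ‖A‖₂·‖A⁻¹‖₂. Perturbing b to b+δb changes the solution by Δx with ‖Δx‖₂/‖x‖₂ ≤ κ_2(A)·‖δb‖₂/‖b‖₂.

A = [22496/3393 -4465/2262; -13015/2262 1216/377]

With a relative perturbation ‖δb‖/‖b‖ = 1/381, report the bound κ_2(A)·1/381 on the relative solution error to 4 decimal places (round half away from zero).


M = AᵀA = [4219729/54756 -144400/4563; -144400/4563 87001/6084]. tr(M)=14801/162, det(M)=130321/1296
λ_max, λ_min = (14801/162 ± √52128400/6561)/2 = 361/4, 361/324
σ_max=√(361/4)=(19/2), σ_min=√(361/324)=(19/18) → κ = 9.0000
perturbation bound = 9.0000·1/381 = 0.0236

0.0236


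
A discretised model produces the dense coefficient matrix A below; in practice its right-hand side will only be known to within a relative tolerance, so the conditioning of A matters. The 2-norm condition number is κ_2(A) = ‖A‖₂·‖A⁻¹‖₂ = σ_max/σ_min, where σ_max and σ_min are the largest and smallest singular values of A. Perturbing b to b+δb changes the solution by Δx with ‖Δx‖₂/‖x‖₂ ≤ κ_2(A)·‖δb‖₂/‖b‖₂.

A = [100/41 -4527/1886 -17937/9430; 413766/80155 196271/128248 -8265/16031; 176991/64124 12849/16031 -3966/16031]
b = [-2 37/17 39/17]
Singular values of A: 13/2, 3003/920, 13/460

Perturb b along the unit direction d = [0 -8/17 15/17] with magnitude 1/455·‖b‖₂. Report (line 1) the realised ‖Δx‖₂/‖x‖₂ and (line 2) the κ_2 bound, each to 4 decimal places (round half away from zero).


σ_max = 13/2, σ_min = 13/460
κ_2(A) = (13/2) / (13/460) = 230.0000
worst-case relative error ≤ 230.0000 × 1/455 = 0.5055
solve Ax = b  →  x = [8.0675 -15.4027 30.8331]
‖b‖ = 3.7417, ‖x‖ = 35.3979
δb = ε·‖b‖·d = [0.0000 -0.0039 0.0073]; solving A·Δx = δb gives ‖Δx‖ = 0.2910
realised ‖Δx‖/‖x‖ = 0.0082
so the bound overstates the realised error by a factor of ≈ 61.4931 (computed from the unrounded values)

0.0082
0.5055


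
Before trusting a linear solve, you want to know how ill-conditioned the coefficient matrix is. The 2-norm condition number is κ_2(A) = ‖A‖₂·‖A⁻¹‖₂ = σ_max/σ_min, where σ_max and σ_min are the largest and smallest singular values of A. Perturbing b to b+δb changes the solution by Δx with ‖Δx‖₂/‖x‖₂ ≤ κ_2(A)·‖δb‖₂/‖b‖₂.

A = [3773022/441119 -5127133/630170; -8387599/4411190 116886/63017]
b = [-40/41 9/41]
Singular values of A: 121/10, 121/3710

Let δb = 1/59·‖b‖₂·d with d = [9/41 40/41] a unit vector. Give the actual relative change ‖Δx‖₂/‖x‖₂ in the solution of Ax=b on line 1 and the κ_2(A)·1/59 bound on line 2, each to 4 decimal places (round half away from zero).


6.2881
6.2881

from the listed singular values, σ₁ = 121/10, σ_n = 121/3710
κ = σ_max/σ_min = (121/10)/(121/3710) = 371.0000
perturbation bound = 371.0000·1/59 = 6.2881
solve Ax = b  →  x = [-0.0598 0.0570]
‖b‖₂ = 1.0000 and ‖x‖₂ = 0.0826
re-solving with b+δb shifts x by Δx of norm 0.5197
dividing the unrounded norms, ‖Δx‖/‖x‖ = 6.2881
tightness: 6.2881 against a bound of 6.2881; the bound is attained (ratio 1)


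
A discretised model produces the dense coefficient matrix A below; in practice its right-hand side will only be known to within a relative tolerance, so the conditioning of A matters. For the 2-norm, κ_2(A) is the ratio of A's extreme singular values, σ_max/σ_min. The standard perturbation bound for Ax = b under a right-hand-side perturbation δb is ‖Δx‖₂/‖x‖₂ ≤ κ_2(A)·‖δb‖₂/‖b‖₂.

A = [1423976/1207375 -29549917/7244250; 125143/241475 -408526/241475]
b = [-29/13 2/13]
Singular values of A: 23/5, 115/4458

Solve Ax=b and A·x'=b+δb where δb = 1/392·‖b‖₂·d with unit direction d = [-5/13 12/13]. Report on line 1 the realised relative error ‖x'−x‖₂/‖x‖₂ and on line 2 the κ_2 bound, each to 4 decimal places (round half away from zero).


from the listed singular values, σ₁ = 23/5, σ_n = 115/4458
condition number: (23/5) ÷ (115/4458) = 178.3200
κ_2(A)·‖δb‖/‖b‖ = 0.4549
solve Ax = b  →  x = [37.0929 11.2717]
‖b‖ = 2.2361, ‖x‖ = 38.7677
with δb = [-0.0022 0.0053], A·Δx = δb → ‖Δx‖ = 0.2211
realised ‖Δx‖/‖x‖ = 0.0057
realised/bound (from unrounded values) ≈ 0.0125

0.0057
0.4549


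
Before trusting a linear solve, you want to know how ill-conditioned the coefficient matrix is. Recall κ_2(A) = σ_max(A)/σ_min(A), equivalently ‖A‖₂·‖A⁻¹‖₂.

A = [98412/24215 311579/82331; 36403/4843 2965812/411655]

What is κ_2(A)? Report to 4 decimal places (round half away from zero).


form AᵀA = [42814381969/586366225 8154562752/117273245; 8154562752/117273245 38834178721/586366225] with trace 19417018/139445 and determinant 12117361/17430625
eigenvalues of AᵀA: λ = (tr ± √(tr²−4·det))/2 = 3481/25, 3481/697225
κ = σ_max/σ_min = (59/5)/(59/835) = 167.0000

167.0000


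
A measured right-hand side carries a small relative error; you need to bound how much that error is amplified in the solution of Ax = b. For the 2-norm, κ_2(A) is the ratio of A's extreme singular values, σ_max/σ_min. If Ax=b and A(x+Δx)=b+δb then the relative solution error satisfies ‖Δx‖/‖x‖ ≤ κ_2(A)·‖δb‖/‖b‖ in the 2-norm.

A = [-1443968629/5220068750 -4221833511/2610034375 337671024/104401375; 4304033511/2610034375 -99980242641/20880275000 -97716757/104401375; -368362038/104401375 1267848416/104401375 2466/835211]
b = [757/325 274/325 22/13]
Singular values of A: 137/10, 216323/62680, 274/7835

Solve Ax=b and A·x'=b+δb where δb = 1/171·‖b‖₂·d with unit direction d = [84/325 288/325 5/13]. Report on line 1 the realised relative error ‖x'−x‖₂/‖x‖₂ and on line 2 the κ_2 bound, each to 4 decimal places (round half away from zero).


from the listed singular values, σ₁ = 137/10, σ_n = 274/7835
κ_2(A) = (137/10) / (274/7835) = 391.7500
perturbation bound = 391.7500·1/171 = 2.2909
solve Ax = b  →  x = [53.4206 15.6570 13.1192]
‖b‖ = 3.0000, ‖x‖ = 57.1928
δb = ε·‖b‖·d = [0.0045 0.0155 0.0067]; solving A·Δx = δb gives ‖Δx‖ = 0.5017
dividing the unrounded norms, ‖Δx‖/‖x‖ = 0.0088
realised/bound (from unrounded values) ≈ 0.0038

0.0088
2.2909


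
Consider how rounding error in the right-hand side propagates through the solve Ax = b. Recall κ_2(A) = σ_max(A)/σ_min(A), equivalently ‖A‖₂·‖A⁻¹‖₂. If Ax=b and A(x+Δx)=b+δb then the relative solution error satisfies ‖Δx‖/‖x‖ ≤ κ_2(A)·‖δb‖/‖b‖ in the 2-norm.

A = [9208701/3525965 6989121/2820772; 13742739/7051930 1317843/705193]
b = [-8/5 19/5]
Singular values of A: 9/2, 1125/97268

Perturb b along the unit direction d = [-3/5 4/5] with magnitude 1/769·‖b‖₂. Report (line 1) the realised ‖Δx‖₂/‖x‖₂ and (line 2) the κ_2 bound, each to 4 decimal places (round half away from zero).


σ_max = 9/2, σ_min = 1125/97268
κ = σ_max/σ_min = (9/2)/(1125/97268) = 389.0720
κ_2(A)·‖δb‖/‖b‖ = 0.5059
solve Ax = b  →  x = [-238.3507 250.5904]
‖b‖ = 4.1231, ‖x‖ = 345.8418
δb = ε·‖b‖·d = [-0.0032 0.0043]; solving A·Δx = δb gives ‖Δx‖ = 0.4636
dividing the unrounded norms, ‖Δx‖/‖x‖ = 0.0013
tightness: 0.0013 against a bound of 0.5059 (unrounded ratio ≈ 0.0026)

0.0013
0.5059


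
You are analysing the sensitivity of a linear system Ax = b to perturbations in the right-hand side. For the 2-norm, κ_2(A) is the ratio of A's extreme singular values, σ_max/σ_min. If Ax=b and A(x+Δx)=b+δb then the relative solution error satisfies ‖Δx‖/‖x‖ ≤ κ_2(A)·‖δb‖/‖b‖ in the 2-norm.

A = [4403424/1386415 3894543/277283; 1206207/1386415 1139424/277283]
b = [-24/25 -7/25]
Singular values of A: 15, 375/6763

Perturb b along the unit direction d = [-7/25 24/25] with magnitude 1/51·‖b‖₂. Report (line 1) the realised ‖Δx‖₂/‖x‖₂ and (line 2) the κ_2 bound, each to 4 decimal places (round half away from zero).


largest singular value 15, smallest 375/6763
κ_2(A) = 15 / (375/6763) = 270.5200
perturbation bound = 270.5200·1/51 = 5.3043
solve Ax = b  →  x = [-0.0146 -0.0650]
‖b‖ = 1.0000, ‖x‖ = 0.0667
with δb = [-0.0055 0.0188], A·Δx = δb → ‖Δx‖ = 0.3536
dividing the unrounded norms, ‖Δx‖/‖x‖ = 5.3043
realised/bound = 1 exactly: the bound is attained for this b and d

5.3043
5.3043


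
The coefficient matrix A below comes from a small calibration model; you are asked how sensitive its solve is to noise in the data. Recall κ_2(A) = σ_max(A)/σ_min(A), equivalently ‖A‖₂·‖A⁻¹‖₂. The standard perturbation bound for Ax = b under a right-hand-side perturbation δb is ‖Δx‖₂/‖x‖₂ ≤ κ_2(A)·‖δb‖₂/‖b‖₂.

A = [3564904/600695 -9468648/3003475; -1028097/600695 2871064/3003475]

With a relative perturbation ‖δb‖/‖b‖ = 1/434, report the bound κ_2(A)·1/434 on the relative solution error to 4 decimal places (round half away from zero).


AᵀA = [550620958825/14433379321 -293652427320/14433379321; -293652427320/14433379321 156637285504/14433379321]; tr = 2447260361/49942489, det = 3841600/49942489
char-poly roots: 49 and 78400/49942489
κ = σ_max/σ_min = 7/(280/7067) = 176.6750
bound on ‖Δx‖/‖x‖: κ·ε = 176.6750·1/434 = 0.4071

0.4071


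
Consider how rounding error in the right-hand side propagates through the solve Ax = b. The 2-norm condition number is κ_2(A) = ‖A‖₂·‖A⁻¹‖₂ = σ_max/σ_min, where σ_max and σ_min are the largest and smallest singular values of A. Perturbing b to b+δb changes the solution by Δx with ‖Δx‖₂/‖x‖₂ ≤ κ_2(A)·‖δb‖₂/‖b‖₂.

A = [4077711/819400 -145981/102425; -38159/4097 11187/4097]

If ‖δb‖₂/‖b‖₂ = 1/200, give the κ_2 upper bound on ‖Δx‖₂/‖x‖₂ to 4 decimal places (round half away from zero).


1.9280

M = AᵀA = [259073004289/2323240000 -9445301019/290405000; -9445301019/290405000 344389474/36300625]. tr(M)=449782289/3717184, det(M)=366025/3717184
char-poly roots: 121 and 3025/3717184
so κ_2 = √(121 / (3025/3717184)) = 385.6000
bound on ‖Δx‖/‖x‖: κ·ε = 385.6000·1/200 = 1.9280


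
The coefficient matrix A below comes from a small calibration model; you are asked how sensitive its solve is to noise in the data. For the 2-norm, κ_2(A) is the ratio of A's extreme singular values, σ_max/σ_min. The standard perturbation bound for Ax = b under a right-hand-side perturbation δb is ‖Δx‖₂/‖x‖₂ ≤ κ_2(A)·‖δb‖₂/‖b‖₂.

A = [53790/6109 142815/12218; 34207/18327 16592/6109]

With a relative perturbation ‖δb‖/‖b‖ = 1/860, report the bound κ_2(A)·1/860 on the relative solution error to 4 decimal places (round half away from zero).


M = AᵀA = [16187029/199809 7192499/66603; 7192499/66603 12788401/88804]. tr(M)=179843725/799236, det(M)=390625/88804
eigenvalues of AᵀA: λ = (tr ± √(tr²−4·det))/2 = 225, 15625/799236
σ_max=√225=15, σ_min=√(15625/799236)=(125/894) → κ = 107.2800
worst-case relative error ≤ 107.2800 × 1/860 = 0.1247

0.1247


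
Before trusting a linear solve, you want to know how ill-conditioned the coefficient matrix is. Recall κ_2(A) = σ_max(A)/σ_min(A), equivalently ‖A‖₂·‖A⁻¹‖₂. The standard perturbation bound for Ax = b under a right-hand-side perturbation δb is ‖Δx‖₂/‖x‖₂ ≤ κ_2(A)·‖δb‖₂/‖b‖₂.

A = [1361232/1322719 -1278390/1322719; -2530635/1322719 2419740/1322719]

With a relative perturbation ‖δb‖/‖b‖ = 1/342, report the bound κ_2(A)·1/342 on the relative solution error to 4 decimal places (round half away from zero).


0.7845

M = AᵀA = [28571162841/6053929249 -27209910420/6053929249; -27209910420/6053929249 25914957300/6053929249]. tr(M)=64787301/7198489, det(M)=8100/7198489
solving λ² − 64787301/7198489·λ + 8100/7198489 = 0 gives λ = 9, 900/7198489
κ = σ_max/σ_min = 3/(30/2683) = 268.3000
perturbation bound = 268.3000·1/342 = 0.7845


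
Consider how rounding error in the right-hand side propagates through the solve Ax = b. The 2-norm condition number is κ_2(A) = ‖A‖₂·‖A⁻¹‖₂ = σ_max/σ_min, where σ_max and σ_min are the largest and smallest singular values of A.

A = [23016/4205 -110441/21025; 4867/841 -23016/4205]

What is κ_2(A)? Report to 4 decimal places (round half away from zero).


AᵀA = [1334041/21025 -6352416/105125; -6352416/105125 30250441/525625]; tr = 75626/625, det = 121/625
solving λ² − 75626/625·λ + 121/625 = 0 gives λ = 121, 1/625
κ = σ_max/σ_min = 11/(1/25) = 275.0000

275.0000


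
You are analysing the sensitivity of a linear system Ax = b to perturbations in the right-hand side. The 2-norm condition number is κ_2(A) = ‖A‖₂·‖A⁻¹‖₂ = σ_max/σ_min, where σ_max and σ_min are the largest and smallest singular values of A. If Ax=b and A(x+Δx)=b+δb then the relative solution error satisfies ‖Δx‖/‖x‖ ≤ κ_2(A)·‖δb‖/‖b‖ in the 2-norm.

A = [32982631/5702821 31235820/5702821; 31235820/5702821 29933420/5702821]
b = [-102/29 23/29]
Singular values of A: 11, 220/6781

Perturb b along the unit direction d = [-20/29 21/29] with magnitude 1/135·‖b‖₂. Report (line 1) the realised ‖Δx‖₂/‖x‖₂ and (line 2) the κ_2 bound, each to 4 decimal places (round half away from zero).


σ_max = 11, σ_min = 220/6781
κ = σ_max/σ_min = 11/(220/6781) = 339.0500
bound on ‖Δx‖/‖x‖: κ·ε = 339.0500·1/135 = 2.5115
solve Ax = b  →  x = [-63.9028 66.8343]
‖b‖₂ = 3.6056 and ‖x‖₂ = 92.4684
re-solving with b+δb shifts x by Δx of norm 0.8232
relative error = 0.0089
so the bound overstates the realised error by a factor of ≈ 282.1072 (computed from the unrounded values)

0.0089
2.5115


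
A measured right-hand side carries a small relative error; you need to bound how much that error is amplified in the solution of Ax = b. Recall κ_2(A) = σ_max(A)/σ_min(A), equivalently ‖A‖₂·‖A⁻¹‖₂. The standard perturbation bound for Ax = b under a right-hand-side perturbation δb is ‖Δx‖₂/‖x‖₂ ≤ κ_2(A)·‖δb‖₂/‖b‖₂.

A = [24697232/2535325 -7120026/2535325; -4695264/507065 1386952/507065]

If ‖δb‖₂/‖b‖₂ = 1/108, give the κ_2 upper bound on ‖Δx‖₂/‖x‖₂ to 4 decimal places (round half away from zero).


2.8332

AᵀA = [1380607454464/7643130625 -402672507552/7643130625; -402672507552/7643130625 117462148036/7643130625]; tr = 2396911364/12229009, det = 5017600/12229009
solving λ² − 2396911364/12229009·λ + 5017600/12229009 = 0 gives λ = 196, 25600/12229009
so κ_2 = √(196 / (25600/12229009)) = 305.9875
κ_2(A)·‖δb‖/‖b‖ = 2.8332


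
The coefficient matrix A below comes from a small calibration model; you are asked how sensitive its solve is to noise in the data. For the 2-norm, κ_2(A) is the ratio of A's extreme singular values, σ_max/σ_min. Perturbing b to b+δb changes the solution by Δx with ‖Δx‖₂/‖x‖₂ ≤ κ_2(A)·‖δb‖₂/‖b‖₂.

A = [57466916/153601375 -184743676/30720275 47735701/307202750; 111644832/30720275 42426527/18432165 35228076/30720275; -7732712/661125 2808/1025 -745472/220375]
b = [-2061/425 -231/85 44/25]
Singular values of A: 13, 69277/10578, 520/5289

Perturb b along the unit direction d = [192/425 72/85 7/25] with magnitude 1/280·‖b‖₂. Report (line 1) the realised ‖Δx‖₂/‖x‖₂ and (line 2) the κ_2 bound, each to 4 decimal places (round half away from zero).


0.0052
0.4722

from the listed singular values, σ₁ = 13, σ_n = 520/5289
condition number: 13 ÷ (520/5289) = 132.2250
bound on ‖Δx‖/‖x‖: κ·ε = 132.2250·1/280 = 0.4722
solve Ax = b  →  x = [11.2721 0.4976 -39.0921]
‖b‖₂ = 5.8310 and ‖x‖₂ = 40.6878
Δx = A⁻¹·δb where δb = 1/280·5.8310·d; ‖Δx‖ = 0.2118
dividing the unrounded norms, ‖Δx‖/‖x‖ = 0.0052
tightness: 0.0052 against a bound of 0.4722 (unrounded ratio ≈ 0.0110)


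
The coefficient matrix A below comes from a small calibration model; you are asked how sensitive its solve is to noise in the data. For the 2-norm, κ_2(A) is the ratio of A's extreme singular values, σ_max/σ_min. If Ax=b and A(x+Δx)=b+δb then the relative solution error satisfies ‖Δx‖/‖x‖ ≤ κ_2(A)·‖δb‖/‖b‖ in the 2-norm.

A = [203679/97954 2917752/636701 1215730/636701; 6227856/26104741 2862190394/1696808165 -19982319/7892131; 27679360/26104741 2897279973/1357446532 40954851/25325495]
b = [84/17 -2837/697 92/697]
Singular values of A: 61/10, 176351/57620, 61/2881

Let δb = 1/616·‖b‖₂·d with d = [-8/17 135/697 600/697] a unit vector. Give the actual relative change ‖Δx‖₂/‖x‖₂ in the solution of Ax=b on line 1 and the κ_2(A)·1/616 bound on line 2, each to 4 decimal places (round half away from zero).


0.0035
0.4677

largest singular value 61/10, smallest 61/2881
κ = σ_max/σ_min = (61/10)/(61/2881) = 288.1000
worst-case relative error ≤ 288.1000 × 1/616 = 0.4677
solve Ax = b  →  x = [131.0416 -50.2476 -19.5206]
‖b‖ = 6.4031, ‖x‖ = 141.6961
Δx = A⁻¹·δb where δb = 1/616·6.4031·d; ‖Δx‖ = 0.4909
relative error = 0.0035
tightness: 0.0035 against a bound of 0.4677 (unrounded ratio ≈ 0.0074)


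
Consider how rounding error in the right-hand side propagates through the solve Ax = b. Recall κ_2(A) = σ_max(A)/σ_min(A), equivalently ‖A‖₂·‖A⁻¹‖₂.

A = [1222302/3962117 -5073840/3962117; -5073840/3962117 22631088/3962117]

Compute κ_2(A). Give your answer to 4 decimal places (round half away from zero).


294.6250

M = AᵀA = [16203375684/9338709769 -71997789600/9338709769; -71997789600/9338709769 319994049024/9338709769]. tr(M)=199998468/5555449, det(M)=82944/5555449
λ_max, λ_min = (199998468/5555449 ± √39997544037699600/30863013591601)/2 = 36, 2304/5555449
so κ_2 = √(36 / (2304/5555449)) = 294.6250


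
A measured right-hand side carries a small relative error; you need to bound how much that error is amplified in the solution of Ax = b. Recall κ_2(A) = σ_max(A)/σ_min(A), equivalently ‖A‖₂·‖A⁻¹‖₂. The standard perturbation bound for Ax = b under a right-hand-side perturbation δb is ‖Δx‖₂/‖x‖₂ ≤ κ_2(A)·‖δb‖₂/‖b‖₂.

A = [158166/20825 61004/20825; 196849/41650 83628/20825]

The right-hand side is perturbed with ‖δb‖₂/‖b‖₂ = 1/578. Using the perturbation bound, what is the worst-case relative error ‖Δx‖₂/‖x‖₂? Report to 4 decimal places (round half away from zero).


AᵀA = [5552618521/69388900 143038422/3469445; 143038422/3469445 428605216/17347225]; tr = 5029093/48020, det = 416241604/1500625
char-poly roots: 10201/100 and 163216/60025
so κ_2 = √((10201/100) / (163216/60025)) = 6.1250
perturbation bound = 6.1250·1/578 = 0.0106

0.0106


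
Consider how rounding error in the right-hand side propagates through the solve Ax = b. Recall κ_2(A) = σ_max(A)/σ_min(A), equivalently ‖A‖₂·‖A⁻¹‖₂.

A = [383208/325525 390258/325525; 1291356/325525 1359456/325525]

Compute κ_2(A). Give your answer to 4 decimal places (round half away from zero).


224.5000

form AᵀA = [2903117904/169546441 3048146640/169546441; 3048146640/169546441 3200675076/169546441] with trace 7257780/201601 and determinant 5184/201601
solving λ² − 7257780/201601·λ + 5184/201601 = 0 gives λ = 36, 144/201601
κ_2(A) = √(λ_max/λ_min) = √(36 / (144/201601)) = 224.5000


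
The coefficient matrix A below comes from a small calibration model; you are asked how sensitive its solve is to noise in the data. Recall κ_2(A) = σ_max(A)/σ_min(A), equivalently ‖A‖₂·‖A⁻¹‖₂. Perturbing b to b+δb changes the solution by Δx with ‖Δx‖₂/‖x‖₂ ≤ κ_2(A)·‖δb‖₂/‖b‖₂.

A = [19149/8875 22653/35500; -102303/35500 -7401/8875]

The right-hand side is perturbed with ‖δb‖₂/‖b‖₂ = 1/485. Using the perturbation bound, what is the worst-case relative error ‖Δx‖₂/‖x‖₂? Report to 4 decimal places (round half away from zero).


0.7320

AᵀA = [653314041/50410000 11909268/3150625; 11909268/3150625 55582209/50410000]; tr = 567117/40328, det = 2025/1290496
eigenvalues of AᵀA: λ = (tr ± √(tr²−4·det))/2 = 225/16, 9/80656
so κ_2 = √((225/16) / (9/80656)) = 355.0000
bound on ‖Δx‖/‖x‖: κ·ε = 355.0000·1/485 = 0.7320


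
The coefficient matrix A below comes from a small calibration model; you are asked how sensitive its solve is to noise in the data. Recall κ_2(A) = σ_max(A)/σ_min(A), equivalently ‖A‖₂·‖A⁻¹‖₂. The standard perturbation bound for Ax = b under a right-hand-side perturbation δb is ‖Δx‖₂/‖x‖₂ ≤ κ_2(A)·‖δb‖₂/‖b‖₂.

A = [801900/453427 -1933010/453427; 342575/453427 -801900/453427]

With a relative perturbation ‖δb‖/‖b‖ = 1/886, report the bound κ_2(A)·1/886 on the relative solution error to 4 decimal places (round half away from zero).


M = AᵀA = [4499415625/1216544641 -10797583500/1216544641; -10797583500/1216544641 25914622900/1216544641]. tr(M)=179964725/7198489, det(M)=62500/7198489
solving λ² − 179964725/7198489·λ + 62500/7198489 = 0 gives λ = 25, 2500/7198489
σ_max=√25=5, σ_min=√(2500/7198489)=(50/2683) → κ = 268.3000
κ_2(A)·‖δb‖/‖b‖ = 0.3028

0.3028


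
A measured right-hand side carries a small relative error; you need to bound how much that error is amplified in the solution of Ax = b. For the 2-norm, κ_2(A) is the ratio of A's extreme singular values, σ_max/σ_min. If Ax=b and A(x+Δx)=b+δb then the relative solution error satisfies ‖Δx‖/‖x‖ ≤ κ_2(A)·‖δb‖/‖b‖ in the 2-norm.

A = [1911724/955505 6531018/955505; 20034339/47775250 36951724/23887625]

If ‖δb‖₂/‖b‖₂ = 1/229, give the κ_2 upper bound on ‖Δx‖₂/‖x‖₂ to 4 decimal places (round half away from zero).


form AᵀA = [5674060898041/1357807562500 4862338841178/339451890625; 4862338841178/339451890625 16671209089396/339451890625] with trace 115774235609/2172492100 and determinant 28398241/543123025
char-poly roots: 5329/100 and 21316/21724921
κ_2(A) = √(λ_max/λ_min) = √((5329/100) / (21316/21724921)) = 233.0500
perturbation bound = 233.0500·1/229 = 1.0177

1.0177


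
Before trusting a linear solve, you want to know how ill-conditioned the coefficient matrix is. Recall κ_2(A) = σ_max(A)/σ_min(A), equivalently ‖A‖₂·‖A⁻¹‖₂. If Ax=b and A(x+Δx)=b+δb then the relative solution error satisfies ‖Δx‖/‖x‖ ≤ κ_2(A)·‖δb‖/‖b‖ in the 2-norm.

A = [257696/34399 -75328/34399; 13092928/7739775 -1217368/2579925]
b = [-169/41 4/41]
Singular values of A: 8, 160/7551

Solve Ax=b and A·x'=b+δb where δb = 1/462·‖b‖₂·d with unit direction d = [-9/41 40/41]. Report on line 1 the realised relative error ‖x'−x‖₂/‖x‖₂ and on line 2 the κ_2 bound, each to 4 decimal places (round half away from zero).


largest singular value 8, smallest 160/7551
κ = σ_max/σ_min = 8/(160/7551) = 377.5500
bound on ‖Δx‖/‖x‖: κ·ε = 377.5500·1/462 = 0.8172
solve Ax = b  →  x = [12.7343 45.4460]
‖b‖₂ = 4.1231 and ‖x‖₂ = 47.1964
δb = ε·‖b‖·d = [-0.0020 0.0087]; solving A·Δx = δb gives ‖Δx‖ = 0.4212
realised ‖Δx‖/‖x‖ = 0.0089
so the bound overstates the realised error by a factor of ≈ 91.5745 (computed from the unrounded values)

0.0089
0.8172


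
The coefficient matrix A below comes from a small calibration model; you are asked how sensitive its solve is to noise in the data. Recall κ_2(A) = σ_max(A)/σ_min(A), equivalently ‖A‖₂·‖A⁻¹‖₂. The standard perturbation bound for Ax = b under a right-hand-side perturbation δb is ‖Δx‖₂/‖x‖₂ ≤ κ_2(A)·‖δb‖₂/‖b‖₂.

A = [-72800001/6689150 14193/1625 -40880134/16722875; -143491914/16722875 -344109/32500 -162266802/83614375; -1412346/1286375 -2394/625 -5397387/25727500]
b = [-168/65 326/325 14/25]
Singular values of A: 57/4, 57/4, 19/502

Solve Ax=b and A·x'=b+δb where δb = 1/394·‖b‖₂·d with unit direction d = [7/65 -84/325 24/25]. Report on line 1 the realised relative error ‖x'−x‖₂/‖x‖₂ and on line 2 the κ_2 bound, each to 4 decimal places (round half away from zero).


σ_max = 57/4, σ_min = 19/502
condition number: (57/4) ÷ (19/502) = 376.5000
worst-case relative error ≤ 376.5000 × 1/394 = 0.9556
solve Ax = b  →  x = [0.0931 -0.1740 0.0209]
‖b‖₂ = 2.8284 and ‖x‖₂ = 0.1985
δb = ε·‖b‖·d = [0.0008 -0.0019 0.0069]; solving A·Δx = δb gives ‖Δx‖ = 0.1897
realised ‖Δx‖/‖x‖ = 0.9556
so the bound is sharp here: realised error equals the bound

0.9556
0.9556


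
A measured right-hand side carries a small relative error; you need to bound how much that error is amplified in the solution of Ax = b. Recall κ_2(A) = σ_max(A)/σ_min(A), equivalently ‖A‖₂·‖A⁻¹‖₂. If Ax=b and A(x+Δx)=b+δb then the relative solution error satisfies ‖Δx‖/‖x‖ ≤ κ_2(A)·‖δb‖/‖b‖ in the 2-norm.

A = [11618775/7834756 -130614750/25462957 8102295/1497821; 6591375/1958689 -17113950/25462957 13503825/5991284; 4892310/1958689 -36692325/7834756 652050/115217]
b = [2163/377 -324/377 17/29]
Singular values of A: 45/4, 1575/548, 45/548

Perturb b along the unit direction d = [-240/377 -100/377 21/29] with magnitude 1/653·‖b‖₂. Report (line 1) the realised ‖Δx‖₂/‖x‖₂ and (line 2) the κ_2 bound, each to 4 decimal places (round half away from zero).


0.0030
0.2098

σ_max = 45/4, σ_min = 45/548
κ_2(A) = (45/4) / (45/548) = 137.0000
perturbation bound = 137.0000·1/653 = 0.2098
solve Ax = b  →  x = [11.6439 -24.0504 -24.9379]
2-norm of b is 5.8310; of x, 36.5500
Δx = A⁻¹·δb where δb = 1/653·5.8310·d; ‖Δx‖ = 0.1087
relative error = 0.0030
tightness: 0.0030 against a bound of 0.2098 (unrounded ratio ≈ 0.0142)


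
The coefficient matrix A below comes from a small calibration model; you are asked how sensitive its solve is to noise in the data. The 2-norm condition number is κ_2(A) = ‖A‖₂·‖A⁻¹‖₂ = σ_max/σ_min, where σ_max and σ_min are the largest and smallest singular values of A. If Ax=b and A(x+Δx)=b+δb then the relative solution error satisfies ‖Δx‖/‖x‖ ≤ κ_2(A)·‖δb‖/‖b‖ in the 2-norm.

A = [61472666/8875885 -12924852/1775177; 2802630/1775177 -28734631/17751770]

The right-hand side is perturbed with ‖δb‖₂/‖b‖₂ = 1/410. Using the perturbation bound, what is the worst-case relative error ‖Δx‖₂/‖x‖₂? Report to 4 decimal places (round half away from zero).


AᵀA = [2364816798376/46865755225 -496604033037/9373151045; -496604033037/9373151045 10428827448481/187463020900]; tr = 4729630117/44580980, det = 112550881/1393155625
solving λ² − 4729630117/44580980·λ + 112550881/1393155625 = 0 gives λ = 10609/100, 42436/55726225
σ_max=√(10609/100)=(103/10), σ_min=√(42436/55726225)=(206/7465) → κ = 373.2500
bound on ‖Δx‖/‖x‖: κ·ε = 373.2500·1/410 = 0.9104

0.9104


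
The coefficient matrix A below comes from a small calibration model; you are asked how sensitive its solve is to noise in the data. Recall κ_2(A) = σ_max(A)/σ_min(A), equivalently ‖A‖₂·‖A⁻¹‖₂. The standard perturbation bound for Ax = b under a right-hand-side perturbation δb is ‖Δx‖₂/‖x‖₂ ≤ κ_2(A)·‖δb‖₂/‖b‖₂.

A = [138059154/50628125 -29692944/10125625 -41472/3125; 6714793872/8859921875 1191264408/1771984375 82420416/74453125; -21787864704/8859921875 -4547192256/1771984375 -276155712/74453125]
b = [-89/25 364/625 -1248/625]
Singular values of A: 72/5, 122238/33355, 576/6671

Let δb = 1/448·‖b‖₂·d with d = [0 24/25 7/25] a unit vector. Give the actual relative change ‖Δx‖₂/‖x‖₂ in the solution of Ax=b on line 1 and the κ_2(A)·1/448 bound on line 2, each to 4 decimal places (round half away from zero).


largest singular value 72/5, smallest 576/6671
κ_2(A) = (72/5) / (576/6671) = 166.7750
bound on ‖Δx‖/‖x‖: κ·ε = 166.7750·1/448 = 0.3723
solve Ax = b  →  x = [0.2042 0.1970 0.2667]
2-norm of b is 4.1231; of x, 0.3894
re-solving with b+δb shifts x by Δx of norm 0.1066
realised ‖Δx‖/‖x‖ = 0.2737
tightness: 0.2737 against a bound of 0.3723 (unrounded ratio ≈ 0.7353)

0.2737
0.3723


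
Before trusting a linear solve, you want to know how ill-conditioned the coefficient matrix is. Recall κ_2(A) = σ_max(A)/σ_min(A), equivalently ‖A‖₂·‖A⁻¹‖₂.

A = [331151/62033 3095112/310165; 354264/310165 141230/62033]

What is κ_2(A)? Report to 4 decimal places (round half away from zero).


M = AᵀA = [1705548841/57229225 639489672/11445845; 639489672/11445845 5995458724/57229225]. tr(M)=5329417/39605, det(M)=2829124/4950625
solving λ² − 5329417/39605·λ + 2829124/4950625 = 0 gives λ = 3364/25, 841/198025
κ = σ_max/σ_min = (58/5)/(29/445) = 178.0000

178.0000


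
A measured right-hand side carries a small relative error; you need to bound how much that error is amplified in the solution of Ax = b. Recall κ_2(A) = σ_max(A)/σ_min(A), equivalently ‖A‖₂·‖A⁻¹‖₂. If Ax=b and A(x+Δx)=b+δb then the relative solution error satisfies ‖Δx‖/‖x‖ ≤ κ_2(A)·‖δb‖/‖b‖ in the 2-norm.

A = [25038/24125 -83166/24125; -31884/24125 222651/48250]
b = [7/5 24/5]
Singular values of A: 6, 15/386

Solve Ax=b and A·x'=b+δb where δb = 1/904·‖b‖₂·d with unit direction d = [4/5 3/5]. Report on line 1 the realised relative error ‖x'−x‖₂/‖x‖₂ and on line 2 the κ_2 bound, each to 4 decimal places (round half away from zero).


0.0014
0.1708

from the listed singular values, σ₁ = 6, σ_n = 15/386
condition number: 6 ÷ (15/386) = 154.4000
perturbation bound = 154.4000·1/904 = 0.1708
solve Ax = b  →  x = [98.6760 29.3013]
2-norm of b is 5.0000; of x, 102.9345
with δb = [0.0044 0.0033], A·Δx = δb → ‖Δx‖ = 0.1423
realised ‖Δx‖/‖x‖ = 0.0014
tightness: 0.0014 against a bound of 0.1708 (unrounded ratio ≈ 0.0081)


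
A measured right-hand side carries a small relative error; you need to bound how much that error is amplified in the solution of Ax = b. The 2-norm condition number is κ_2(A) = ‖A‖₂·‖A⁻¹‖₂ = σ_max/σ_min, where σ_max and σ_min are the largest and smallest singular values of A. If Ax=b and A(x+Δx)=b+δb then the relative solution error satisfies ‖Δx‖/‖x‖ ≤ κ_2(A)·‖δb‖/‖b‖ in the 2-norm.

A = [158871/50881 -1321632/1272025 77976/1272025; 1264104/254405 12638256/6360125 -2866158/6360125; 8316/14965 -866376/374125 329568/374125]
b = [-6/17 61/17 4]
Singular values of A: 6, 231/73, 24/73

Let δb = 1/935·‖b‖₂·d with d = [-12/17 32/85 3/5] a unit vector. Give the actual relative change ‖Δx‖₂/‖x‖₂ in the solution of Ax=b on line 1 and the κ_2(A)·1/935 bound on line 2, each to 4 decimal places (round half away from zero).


σ_max = 6, σ_min = 24/73
condition number: 6 ÷ (24/73) = 18.2500
κ_2(A)·‖δb‖/‖b‖ = 0.0195
solve Ax = b  →  x = [0.6265 2.9201 11.8219]
‖b‖ = 5.3852, ‖x‖ = 12.1933
Δx = A⁻¹·δb where δb = 1/935·5.3852·d; ‖Δx‖ = 0.0175
relative error = 0.0014
realised/bound (from unrounded values) ≈ 0.0736

0.0014
0.0195


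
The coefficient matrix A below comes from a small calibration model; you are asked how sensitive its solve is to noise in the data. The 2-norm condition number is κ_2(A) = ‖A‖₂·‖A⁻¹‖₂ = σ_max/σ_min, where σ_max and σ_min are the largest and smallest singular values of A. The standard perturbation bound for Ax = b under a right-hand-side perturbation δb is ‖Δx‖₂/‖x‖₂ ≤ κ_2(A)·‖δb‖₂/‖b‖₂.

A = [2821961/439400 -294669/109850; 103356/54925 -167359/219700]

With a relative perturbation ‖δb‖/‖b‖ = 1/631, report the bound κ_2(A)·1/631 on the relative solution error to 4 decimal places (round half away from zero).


0.5357

M = AᵀA = [13835426401/308915776 -1441175445/77228944; -1441175445/77228944 600525301/77228944]. tr(M)=96080045/1827904, det(M)=707281/29246464
char-poly roots: 841/16 and 841/1827904
κ = σ_max/σ_min = (29/4)/(29/1352) = 338.0000
bound on ‖Δx‖/‖x‖: κ·ε = 338.0000·1/631 = 0.5357


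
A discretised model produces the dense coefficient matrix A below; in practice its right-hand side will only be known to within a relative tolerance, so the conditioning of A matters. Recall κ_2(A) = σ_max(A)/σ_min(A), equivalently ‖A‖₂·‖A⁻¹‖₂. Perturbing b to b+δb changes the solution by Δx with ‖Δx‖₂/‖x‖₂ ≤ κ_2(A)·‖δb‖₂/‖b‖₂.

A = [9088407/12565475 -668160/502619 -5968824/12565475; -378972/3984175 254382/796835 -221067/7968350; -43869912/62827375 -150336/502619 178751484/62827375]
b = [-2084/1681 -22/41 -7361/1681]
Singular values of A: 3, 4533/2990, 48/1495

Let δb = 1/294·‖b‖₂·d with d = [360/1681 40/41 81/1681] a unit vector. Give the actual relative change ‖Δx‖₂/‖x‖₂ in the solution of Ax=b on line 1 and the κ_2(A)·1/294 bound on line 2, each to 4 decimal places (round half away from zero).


from the listed singular values, σ₁ = 3, σ_n = 48/1495
κ_2(A) = 3 / (48/1495) = 93.4375
bound on ‖Δx‖/‖x‖: κ·ε = 93.4375·1/294 = 0.3178
solve Ax = b  →  x = [-27.7138 -10.7614 -9.4721]
‖b‖ = 4.5826, ‖x‖ = 31.2023
re-solving with b+δb shifts x by Δx of norm 0.4855
relative error = 0.0156
realised/bound (from unrounded values) ≈ 0.0490

0.0156
0.3178


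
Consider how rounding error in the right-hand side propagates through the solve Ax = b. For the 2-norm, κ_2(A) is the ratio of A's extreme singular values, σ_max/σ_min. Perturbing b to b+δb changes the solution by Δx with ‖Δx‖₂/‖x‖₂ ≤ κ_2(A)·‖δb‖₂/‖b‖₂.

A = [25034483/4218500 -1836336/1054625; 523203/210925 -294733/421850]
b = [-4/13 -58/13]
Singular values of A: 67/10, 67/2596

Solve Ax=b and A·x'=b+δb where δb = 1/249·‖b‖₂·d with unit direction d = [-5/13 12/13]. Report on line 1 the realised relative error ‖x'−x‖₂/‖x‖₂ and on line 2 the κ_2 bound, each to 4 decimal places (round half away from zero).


largest singular value 67/10, smallest 67/2596
condition number: (67/10) ÷ (67/2596) = 259.6000
κ_2(A)·‖δb‖/‖b‖ = 1.0426
solve Ax = b  →  x = [-43.6824 -148.7021]
2-norm of b is 4.4721; of x, 154.9854
re-solving with b+δb shifts x by Δx of norm 0.6959
realised ‖Δx‖/‖x‖ = 0.0045
tightness: 0.0045 against a bound of 1.0426 (unrounded ratio ≈ 0.0043)

0.0045
1.0426


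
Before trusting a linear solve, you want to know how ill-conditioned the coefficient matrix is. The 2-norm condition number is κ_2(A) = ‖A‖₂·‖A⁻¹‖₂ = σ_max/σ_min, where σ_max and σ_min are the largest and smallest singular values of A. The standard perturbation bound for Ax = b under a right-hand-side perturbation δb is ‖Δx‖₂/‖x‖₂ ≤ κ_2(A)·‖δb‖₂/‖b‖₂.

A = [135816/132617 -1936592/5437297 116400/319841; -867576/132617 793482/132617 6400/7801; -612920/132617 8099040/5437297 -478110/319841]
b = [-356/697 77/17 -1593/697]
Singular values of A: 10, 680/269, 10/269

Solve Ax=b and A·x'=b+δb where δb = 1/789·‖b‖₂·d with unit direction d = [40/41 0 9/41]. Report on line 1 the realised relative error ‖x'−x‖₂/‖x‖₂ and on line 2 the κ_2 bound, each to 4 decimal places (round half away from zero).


largest singular value 10, smallest 10/269
condition number: 10 ÷ (10/269) = 269.0000
κ_2(A)·‖δb‖/‖b‖ = 0.3409
solve Ax = b  →  x = [11.5785 15.9381 -18.3880]
‖b‖ = 5.0990, ‖x‖ = 26.9482
re-solving with b+δb shifts x by Δx of norm 0.1738
realised ‖Δx‖/‖x‖ = 0.0065
tightness: 0.0065 against a bound of 0.3409 (unrounded ratio ≈ 0.0189)

0.0065
0.3409


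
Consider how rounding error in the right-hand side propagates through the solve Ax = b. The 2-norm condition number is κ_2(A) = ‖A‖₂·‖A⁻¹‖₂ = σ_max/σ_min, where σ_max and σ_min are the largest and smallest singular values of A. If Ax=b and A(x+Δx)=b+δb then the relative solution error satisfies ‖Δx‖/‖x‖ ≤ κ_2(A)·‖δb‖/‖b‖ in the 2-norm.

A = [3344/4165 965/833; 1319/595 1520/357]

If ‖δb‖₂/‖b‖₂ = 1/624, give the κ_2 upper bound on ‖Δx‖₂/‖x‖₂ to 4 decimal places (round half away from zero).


AᵀA = [3857225/693889 21584000/2081667; 21584000/2081667 121590625/6245001]; tr = 540850/21609, det = 15625/21609
eigenvalues of AᵀA: λ = (tr ± √(tr²−4·det))/2 = 25, 625/21609
κ = σ_max/σ_min = 5/(25/147) = 29.4000
perturbation bound = 29.4000·1/624 = 0.0471

0.0471
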